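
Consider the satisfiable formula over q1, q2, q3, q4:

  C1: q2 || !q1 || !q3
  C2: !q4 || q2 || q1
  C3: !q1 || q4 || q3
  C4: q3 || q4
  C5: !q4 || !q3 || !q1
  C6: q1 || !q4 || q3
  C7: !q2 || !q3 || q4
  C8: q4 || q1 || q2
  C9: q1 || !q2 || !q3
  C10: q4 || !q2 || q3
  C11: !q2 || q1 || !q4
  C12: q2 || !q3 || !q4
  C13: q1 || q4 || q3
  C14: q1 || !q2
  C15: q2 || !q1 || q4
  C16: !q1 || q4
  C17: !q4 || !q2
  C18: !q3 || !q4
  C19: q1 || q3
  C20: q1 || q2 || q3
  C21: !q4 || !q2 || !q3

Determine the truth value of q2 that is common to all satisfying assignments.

Suppose q2 = true.
The clause (q1) is unit, so q1 = true.
The clause (q4) is unit, so q4 = true.
But (!q4) is also a unit clause — contradiction.
So every satisfying assignment has q2 = False.

False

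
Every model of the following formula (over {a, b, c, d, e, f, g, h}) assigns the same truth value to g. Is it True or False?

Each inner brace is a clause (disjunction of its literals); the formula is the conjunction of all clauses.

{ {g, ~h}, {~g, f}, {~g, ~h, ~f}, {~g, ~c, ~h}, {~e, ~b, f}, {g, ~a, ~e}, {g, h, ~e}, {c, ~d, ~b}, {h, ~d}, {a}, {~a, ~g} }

Suppose g = 1.
Unit clause (f) forces f = 1.
Unit clause (~h) forces h = 0.
Unit clause (~d) forces d = 0.
Unit clause (a) forces a = 1.
Now (~a) is unsatisfied and unit — conflict.
So every satisfying assignment has g = False.

False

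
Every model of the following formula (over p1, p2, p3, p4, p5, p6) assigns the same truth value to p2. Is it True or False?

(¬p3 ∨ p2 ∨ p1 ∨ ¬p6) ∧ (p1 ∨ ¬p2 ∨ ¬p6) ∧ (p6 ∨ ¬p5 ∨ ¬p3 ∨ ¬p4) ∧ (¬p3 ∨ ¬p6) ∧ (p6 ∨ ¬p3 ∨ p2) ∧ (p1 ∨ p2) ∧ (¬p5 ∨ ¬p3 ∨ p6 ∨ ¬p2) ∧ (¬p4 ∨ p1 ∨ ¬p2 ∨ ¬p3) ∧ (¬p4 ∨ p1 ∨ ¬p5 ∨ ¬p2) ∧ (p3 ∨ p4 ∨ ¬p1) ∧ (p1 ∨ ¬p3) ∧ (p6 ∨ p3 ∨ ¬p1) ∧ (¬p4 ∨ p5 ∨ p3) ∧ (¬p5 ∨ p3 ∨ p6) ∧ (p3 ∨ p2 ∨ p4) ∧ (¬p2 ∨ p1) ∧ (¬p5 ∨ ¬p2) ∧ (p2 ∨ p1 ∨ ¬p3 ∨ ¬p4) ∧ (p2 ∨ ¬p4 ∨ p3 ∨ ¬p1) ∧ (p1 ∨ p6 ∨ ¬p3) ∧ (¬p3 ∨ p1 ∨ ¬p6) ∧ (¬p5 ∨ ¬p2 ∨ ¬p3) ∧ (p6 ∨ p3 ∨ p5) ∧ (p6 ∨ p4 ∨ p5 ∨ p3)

True

Suppose p2 = False.
From the singleton clause (p1), p1 = True.
Branch on p3: set p3 = False.
From the singleton clause (p4), p4 = True.
That conflicts with the unit clause (¬p4).
Undo p3 and try p3 = True.
From the singleton clause (¬p6), p6 = False.
That conflicts with the unit clause (p6).
Either choice for p3 ends in contradiction.
So every satisfying assignment has p2 = True.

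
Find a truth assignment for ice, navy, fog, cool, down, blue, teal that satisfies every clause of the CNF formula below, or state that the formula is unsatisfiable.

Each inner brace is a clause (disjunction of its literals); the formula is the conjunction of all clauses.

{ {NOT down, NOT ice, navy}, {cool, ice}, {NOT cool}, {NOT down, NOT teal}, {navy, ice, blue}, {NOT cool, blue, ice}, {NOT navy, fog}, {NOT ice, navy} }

ice=true,  navy=true,  fog=true,  cool=false,  down=false,  blue=false,  teal=true

The clause (NOT cool) is unit, so cool = false.
The clause (ice) is unit, so ice = true.
The clause (navy) is unit, so navy = true.
The clause (fog) is unit, so fog = true.
Suppose down = false.
All clauses hold; blue, teal can take either value.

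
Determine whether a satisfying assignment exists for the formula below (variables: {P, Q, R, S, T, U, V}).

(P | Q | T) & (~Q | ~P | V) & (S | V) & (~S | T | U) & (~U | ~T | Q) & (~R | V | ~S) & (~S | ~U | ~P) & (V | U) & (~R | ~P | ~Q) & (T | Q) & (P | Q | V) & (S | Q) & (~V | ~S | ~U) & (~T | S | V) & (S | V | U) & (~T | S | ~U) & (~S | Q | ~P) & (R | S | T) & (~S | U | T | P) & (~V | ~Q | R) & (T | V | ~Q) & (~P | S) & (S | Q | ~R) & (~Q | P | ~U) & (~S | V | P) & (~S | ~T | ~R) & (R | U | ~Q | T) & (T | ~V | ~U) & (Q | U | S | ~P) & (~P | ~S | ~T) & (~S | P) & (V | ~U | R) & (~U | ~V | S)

Satisfiable

Suppose S = 0.
From the singleton clause (V), V = 1.
From the singleton clause (Q), Q = 1.
From the singleton clause (R), R = 1.
From the singleton clause (~P), P = 0.
From the singleton clause (~U), U = 0.
All clauses hold; T can take either value.
A satisfying assignment: P=0; Q=1; R=1; S=0; T=0; U=0; V=1.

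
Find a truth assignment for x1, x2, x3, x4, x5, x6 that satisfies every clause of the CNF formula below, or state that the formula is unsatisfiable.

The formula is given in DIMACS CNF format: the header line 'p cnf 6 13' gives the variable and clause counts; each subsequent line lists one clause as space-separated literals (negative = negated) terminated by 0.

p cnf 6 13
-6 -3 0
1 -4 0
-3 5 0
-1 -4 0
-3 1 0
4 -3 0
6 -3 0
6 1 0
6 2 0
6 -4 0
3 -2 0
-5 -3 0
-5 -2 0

x1: False, x2: False, x3: False, x4: False, x5: True, x6: True

Branch on x6: set x6 = True.
From the singleton clause (¬x3), x3 = False.
From the singleton clause (¬x2), x2 = False.
Branch on x1: set x1 = False.
From the singleton clause (¬x4), x4 = False.
No clause remains; x5 is free.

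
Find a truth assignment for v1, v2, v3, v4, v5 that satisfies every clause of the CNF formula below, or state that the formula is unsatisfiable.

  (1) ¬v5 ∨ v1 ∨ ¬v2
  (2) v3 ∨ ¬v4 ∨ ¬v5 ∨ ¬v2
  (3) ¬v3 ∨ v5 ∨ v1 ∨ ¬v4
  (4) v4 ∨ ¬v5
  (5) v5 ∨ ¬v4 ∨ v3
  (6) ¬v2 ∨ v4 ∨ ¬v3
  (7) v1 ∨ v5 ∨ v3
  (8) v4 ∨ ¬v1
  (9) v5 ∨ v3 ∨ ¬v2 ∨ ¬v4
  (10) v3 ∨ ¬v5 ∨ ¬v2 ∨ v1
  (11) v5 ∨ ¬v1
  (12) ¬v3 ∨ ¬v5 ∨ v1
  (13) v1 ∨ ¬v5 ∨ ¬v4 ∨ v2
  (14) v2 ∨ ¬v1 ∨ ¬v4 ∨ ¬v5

Case v4 = False:
From the singleton clause (¬v5), v5 = False.
From the singleton clause (¬v1), v1 = False.
From the singleton clause (v3), v3 = True.
From the singleton clause (¬v2), v2 = False.
This assignment satisfies each clause.

v1 ↦ False, v2 ↦ False, v3 ↦ True, v4 ↦ False, v5 ↦ False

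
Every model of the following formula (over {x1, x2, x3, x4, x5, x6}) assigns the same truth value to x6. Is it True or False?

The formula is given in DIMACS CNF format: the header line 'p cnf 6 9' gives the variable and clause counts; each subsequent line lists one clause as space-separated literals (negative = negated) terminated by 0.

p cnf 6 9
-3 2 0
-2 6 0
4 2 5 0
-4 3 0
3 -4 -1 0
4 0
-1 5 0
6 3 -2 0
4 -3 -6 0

Suppose x6 = False.
Unit clause (¬x2) forces x2 = False.
Unit clause (¬x3) forces x3 = False.
Unit clause (¬x4) forces x4 = False.
But (x4) is also a unit clause — contradiction.
So every satisfying assignment has x6 = True.

True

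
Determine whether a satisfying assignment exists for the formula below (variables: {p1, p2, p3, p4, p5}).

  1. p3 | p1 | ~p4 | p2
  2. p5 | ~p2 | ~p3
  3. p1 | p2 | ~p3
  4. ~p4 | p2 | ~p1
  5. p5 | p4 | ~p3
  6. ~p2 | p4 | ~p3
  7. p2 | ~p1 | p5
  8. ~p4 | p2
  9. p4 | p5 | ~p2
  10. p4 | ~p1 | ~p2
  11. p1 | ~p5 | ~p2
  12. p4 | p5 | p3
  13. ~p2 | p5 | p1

Try p4 = 0.
Try p5 = 1.
Try p2 = 0.
Try p1 = 1.
No clause remains; p3 is free.
A satisfying assignment: p1 ↦ 1; p2 ↦ 0; p3 ↦ 1; p4 ↦ 0; p5 ↦ 1.

Yes, satisfiable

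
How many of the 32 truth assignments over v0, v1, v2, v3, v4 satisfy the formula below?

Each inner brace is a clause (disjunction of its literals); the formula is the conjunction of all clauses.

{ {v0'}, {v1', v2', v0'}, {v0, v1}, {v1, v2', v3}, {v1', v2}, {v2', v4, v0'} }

4

There are 2^5 = 32 truth assignments over (v0, v1, v2, v3, v4).
Split on v3. With v3 = 1, the clauses containing v3 are satisfied and v3' drops from the rest; 2 of the 2^4 = 16 assignments to the other variables satisfy what remains.
With v3 = 0, by the same count on the reduced clause set, 2 assignments work.
Total: 2 + 2 = 4.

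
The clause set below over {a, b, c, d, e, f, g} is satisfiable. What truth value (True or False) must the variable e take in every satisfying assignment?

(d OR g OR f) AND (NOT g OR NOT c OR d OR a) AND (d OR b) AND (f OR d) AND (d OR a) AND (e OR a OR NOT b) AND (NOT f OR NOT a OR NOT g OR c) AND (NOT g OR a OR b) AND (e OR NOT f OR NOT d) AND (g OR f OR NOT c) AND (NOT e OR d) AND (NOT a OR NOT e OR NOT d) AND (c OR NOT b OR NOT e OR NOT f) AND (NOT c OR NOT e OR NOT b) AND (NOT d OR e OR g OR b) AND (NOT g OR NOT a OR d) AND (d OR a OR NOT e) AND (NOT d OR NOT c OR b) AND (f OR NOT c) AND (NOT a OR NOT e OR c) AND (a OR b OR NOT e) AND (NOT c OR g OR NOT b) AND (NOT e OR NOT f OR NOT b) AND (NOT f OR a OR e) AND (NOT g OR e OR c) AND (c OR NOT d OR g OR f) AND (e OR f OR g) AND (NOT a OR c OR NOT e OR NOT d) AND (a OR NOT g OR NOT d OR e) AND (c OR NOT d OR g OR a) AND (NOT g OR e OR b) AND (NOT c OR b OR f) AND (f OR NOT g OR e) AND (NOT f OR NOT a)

Suppose e = false.
Branch on d: set d = true.
From the singleton clause (NOT f), f = false.
From the singleton clause (NOT c), c = false.
From the singleton clause (NOT g), g = false.
Now (g) is unsatisfied and unit — conflict.
Backtrack on d: now try d = false.
From the singleton clause (b), b = true.
From the singleton clause (f), f = true.
From the singleton clause (a), a = true.
Now (NOT a) is unsatisfied and unit — conflict.
Neither d = true nor d = false works.
So every satisfying assignment has e = True.

True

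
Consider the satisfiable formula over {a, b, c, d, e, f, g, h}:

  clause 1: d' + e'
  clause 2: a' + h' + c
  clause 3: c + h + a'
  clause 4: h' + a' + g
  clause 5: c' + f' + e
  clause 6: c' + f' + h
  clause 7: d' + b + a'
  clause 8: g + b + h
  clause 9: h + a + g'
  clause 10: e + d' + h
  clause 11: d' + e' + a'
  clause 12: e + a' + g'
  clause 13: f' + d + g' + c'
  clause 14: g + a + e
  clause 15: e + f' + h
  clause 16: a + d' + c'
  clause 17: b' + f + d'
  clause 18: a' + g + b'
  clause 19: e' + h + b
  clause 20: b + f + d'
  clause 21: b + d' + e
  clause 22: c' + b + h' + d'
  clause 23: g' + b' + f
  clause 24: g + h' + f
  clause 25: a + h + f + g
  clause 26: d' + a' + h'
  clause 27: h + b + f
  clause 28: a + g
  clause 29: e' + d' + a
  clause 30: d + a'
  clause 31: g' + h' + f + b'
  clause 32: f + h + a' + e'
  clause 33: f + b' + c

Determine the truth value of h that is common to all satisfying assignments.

True

Suppose h = 0.
Branch on d: set d = 0.
(a') alone gives a = 0.
(g') alone gives g = 0.
But (g) is also a unit clause — contradiction.
Undo d and try d = 1.
(e') alone gives e = 0.
But (e) is also a unit clause — contradiction.
Both values of d lead to a conflict.
So every satisfying assignment has h = True.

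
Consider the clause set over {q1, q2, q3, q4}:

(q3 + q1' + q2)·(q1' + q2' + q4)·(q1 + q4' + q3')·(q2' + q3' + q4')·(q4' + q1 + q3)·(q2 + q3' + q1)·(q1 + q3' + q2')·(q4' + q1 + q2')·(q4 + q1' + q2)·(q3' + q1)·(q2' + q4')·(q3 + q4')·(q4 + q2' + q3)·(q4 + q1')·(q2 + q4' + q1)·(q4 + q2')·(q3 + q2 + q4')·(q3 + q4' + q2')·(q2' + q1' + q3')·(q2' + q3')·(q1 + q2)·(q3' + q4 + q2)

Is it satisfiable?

Satisfiable

Branch on q3: set q3 = 1.
The clause (q1) is unit, so q1 = 1.
The clause (q4) is unit, so q4 = 1.
The clause (q2') is unit, so q2 = 0.
All clauses are satisfied.
A satisfying assignment: q1=1, q2=0, q3=1, q4=1.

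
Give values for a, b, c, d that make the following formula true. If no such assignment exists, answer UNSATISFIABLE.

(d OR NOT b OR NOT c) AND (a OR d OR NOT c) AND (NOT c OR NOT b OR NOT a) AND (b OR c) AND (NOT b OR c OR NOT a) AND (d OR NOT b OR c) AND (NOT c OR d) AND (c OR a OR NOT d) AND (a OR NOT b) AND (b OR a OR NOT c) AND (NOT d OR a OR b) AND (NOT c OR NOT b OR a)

a=true; b=false; c=true; d=true

Suppose b = false.
Unit clause (c) forces c = true.
Unit clause (d) forces d = true.
Unit clause (a) forces a = true.
This assignment satisfies each clause.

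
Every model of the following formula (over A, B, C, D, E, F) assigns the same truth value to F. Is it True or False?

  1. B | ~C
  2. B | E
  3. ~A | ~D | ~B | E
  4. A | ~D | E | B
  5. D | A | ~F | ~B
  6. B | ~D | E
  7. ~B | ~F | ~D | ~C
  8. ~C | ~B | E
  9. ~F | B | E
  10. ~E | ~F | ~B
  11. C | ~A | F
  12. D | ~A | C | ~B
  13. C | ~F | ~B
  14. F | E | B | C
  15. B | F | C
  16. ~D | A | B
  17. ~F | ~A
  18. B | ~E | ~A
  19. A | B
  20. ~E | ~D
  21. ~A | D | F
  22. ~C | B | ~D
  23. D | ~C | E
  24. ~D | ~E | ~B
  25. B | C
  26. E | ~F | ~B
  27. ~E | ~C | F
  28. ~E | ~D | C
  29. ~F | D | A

Suppose F = 1.
Unit clause (~A) forces A = 0.
Unit clause (B) forces B = 1.
Unit clause (D) forces D = 1.
Unit clause (~C) forces C = 0.
But (C) is also a unit clause — contradiction.
So every satisfying assignment has F = False.

False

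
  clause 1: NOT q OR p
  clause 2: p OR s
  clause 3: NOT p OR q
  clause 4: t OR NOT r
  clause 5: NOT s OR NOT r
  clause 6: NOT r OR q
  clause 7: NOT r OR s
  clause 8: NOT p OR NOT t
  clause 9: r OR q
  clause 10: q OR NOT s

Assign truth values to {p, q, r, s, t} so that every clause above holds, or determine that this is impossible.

Branch on q: set q = true.
Unit clause (p) forces p = true.
Unit clause (NOT t) forces t = false.
Unit clause (NOT r) forces r = false.
Every clause is now satisfied; s is unconstrained.

p=true, q=true, r=false, s=false, t=false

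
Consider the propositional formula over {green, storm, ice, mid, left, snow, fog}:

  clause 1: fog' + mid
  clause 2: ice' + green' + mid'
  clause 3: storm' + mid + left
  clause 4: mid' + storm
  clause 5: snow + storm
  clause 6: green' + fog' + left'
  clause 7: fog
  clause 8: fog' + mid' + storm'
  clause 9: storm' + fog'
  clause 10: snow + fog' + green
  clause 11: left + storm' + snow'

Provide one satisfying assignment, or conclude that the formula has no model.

(fog) alone gives fog = 1.
(mid) alone gives mid = 1.
(storm) alone gives storm = 1.
Now (storm') is unsatisfied and unit — conflict.

UNSATISFIABLE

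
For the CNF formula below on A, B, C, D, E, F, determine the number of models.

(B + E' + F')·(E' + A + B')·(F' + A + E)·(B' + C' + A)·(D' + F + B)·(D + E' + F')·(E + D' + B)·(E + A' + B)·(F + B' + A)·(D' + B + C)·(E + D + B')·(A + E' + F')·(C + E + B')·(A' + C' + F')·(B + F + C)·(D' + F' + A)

There are 2^6 = 64 truth assignments over (A, B, C, D, E, F).
Split on C. With C = 1, the clauses containing C are satisfied and C' drops from the rest; 6 of the 2^5 = 32 assignments to the other variables satisfy what remains.
With C = 0, by the same count on the reduced clause set, 3 assignments work.
Total: 6 + 3 = 9.

9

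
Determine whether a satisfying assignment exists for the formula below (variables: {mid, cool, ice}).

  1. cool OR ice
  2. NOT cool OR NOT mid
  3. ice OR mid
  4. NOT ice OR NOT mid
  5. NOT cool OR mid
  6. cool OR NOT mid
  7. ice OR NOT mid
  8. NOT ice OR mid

Try cool = true.
Unit clause (NOT mid) forces mid = false.
That conflicts with the unit clause (mid).
Undo cool and try cool = false.
Unit clause (ice) forces ice = true.
Unit clause (NOT mid) forces mid = false.
That conflicts with the unit clause (mid).
Both values of cool lead to a conflict.
No assignment satisfies every clause.

Unsatisfiable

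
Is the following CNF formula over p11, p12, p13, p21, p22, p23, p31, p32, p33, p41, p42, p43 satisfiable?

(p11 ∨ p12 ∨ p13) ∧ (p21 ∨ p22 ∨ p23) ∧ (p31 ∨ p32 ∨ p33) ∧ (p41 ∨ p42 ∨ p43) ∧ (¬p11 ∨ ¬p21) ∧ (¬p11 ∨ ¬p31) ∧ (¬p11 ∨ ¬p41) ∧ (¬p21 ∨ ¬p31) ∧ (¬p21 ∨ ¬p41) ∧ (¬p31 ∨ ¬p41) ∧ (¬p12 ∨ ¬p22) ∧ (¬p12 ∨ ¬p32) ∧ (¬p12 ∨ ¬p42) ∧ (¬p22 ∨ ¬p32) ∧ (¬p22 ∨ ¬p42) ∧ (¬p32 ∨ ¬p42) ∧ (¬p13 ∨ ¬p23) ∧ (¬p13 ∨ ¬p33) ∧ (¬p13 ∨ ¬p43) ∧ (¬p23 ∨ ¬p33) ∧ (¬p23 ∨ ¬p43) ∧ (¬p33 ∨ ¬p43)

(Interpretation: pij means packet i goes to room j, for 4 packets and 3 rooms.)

Unsatisfiable

Suppose p11 = False.
Suppose p12 = True.
The clause (¬p22) is unit, so p22 = False.
The clause (¬p32) is unit, so p32 = False.
The clause (¬p42) is unit, so p42 = False.
Suppose p21 = True.
The clause (¬p31) is unit, so p31 = False.
The clause (p33) is unit, so p33 = True.
The clause (¬p41) is unit, so p41 = False.
The clause (p43) is unit, so p43 = True.
But (¬p43) is also a unit clause — contradiction.
That branch fails; take p21 = False instead.
The clause (p23) is unit, so p23 = True.
The clause (¬p13) is unit, so p13 = False.
The clause (¬p33) is unit, so p33 = False.
The clause (p31) is unit, so p31 = True.
The clause (¬p41) is unit, so p41 = False.
The clause (p43) is unit, so p43 = True.
But (¬p43) is also a unit clause — contradiction.
Neither p21 = True nor p21 = False works.
That branch fails; take p12 = False instead.
The clause (p13) is unit, so p13 = True.
The clause (¬p23) is unit, so p23 = False.
The clause (¬p33) is unit, so p33 = False.
The clause (¬p43) is unit, so p43 = False.
Suppose p21 = True.
The clause (¬p31) is unit, so p31 = False.
The clause (p32) is unit, so p32 = True.
The clause (¬p41) is unit, so p41 = False.
The clause (p42) is unit, so p42 = True.
But (¬p42) is also a unit clause — contradiction.
That branch fails; take p21 = False instead.
The clause (p22) is unit, so p22 = True.
The clause (¬p32) is unit, so p32 = False.
The clause (p31) is unit, so p31 = True.
The clause (¬p41) is unit, so p41 = False.
The clause (p42) is unit, so p42 = True.
But (¬p42) is also a unit clause — contradiction.
Neither p21 = True nor p21 = False works.
Neither p12 = True nor p12 = False works.
That branch fails; take p11 = True instead.
The clause (¬p21) is unit, so p21 = False.
The clause (¬p31) is unit, so p31 = False.
The clause (¬p41) is unit, so p41 = False.
Suppose p22 = True.
The clause (¬p12) is unit, so p12 = False.
The clause (¬p32) is unit, so p32 = False.
The clause (p33) is unit, so p33 = True.
The clause (¬p42) is unit, so p42 = False.
The clause (p43) is unit, so p43 = True.
But (¬p43) is also a unit clause — contradiction.
That branch fails; take p22 = False instead.
The clause (p23) is unit, so p23 = True.
The clause (¬p13) is unit, so p13 = False.
The clause (¬p33) is unit, so p33 = False.
The clause (p32) is unit, so p32 = True.
The clause (¬p12) is unit, so p12 = False.
The clause (¬p42) is unit, so p42 = False.
The clause (p43) is unit, so p43 = True.
But (¬p43) is also a unit clause — contradiction.
Neither p22 = True nor p22 = False works.
Neither p11 = True nor p11 = False works.
No assignment satisfies every clause.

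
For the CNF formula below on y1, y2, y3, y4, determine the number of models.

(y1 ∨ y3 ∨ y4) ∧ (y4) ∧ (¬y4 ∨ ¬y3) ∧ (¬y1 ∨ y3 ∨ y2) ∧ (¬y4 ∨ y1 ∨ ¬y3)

There are 2^4 = 16 truth assignments over (y1, y2, y3, y4).
Split on y2. With y2 = True, the clauses containing y2 are satisfied and ¬y2 drops from the rest; 2 of the 2^3 = 8 assignments to the other variables satisfy what remains.
With y2 = False, by the same count on the reduced clause set, 1 assignment works.
Total: 2 + 1 = 3.

3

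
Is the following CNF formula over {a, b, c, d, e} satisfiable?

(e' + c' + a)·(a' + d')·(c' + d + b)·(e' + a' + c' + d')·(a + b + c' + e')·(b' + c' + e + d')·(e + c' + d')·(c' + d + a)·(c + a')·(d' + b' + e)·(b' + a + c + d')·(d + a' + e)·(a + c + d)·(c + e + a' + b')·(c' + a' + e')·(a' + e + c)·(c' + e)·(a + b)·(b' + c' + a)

Suppose a = 0.
(b) alone gives b = 1.
(c') alone gives c = 0.
(d') alone gives d = 0.
That conflicts with the unit clause (d).
Undo a and try a = 1.
(d') alone gives d = 0.
(c) alone gives c = 1.
(b) alone gives b = 1.
(e) alone gives e = 1.
That conflicts with the unit clause (e').
Either choice for a ends in contradiction.
No assignment satisfies every clause.

No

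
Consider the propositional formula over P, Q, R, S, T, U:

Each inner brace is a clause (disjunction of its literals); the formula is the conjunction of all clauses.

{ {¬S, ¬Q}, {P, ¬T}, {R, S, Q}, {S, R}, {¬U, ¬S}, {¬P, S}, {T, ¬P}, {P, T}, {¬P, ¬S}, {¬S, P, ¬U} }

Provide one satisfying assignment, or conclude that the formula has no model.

Case S = False:
From the singleton clause (R), R = True.
From the singleton clause (¬P), P = False.
From the singleton clause (¬T), T = False.
But (T) is also a unit clause — contradiction.
Undo S and try S = True.
From the singleton clause (¬Q), Q = False.
From the singleton clause (¬U), U = False.
From the singleton clause (¬P), P = False.
From the singleton clause (¬T), T = False.
But (T) is also a unit clause — contradiction.
Both values of S lead to a conflict.

UNSATISFIABLE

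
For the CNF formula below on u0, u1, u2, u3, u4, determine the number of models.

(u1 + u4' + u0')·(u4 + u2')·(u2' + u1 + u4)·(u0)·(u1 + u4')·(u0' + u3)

There are 2^5 = 32 truth assignments over (u0, u1, u2, u3, u4).
Split on u4. With u4 = 1, the clauses containing u4 are satisfied and u4' drops from the rest; 2 of the 2^4 = 16 assignments to the other variables satisfy what remains.
With u4 = 0, by the same count on the reduced clause set, 2 assignments work.
(One model: u0=T, u1=F, u2=F, u3=T, u4=F.)
Total: 2 + 2 = 4.

4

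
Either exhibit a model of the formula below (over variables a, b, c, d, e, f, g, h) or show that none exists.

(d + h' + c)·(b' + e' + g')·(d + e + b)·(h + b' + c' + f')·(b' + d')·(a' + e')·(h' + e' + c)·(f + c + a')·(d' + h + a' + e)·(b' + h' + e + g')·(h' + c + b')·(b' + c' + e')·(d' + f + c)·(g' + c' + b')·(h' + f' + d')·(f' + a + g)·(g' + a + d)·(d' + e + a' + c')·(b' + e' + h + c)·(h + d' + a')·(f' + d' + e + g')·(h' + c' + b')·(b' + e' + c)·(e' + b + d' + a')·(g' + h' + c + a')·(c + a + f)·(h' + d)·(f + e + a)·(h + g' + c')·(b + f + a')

a ↦ 0; b ↦ 0; c ↦ 1; d ↦ 1; e ↦ 1; f ↦ 0; g ↦ 0; h ↦ 0

Case b = 0:
Case d = 1:
Case a = 0:
Case f = 0:
(c) alone gives c = 1.
(e) alone gives e = 1.
Case h = 0:
(g') alone gives g = 0.
All clauses are satisfied.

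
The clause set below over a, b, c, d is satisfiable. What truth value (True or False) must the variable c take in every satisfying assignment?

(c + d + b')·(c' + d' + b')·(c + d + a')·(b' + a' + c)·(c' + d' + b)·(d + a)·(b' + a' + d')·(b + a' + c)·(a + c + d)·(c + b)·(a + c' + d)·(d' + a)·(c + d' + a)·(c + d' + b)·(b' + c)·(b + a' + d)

Suppose c = 0.
From the singleton clause (b), b = 1.
But (b') is also a unit clause — contradiction.
So every satisfying assignment has c = True.

True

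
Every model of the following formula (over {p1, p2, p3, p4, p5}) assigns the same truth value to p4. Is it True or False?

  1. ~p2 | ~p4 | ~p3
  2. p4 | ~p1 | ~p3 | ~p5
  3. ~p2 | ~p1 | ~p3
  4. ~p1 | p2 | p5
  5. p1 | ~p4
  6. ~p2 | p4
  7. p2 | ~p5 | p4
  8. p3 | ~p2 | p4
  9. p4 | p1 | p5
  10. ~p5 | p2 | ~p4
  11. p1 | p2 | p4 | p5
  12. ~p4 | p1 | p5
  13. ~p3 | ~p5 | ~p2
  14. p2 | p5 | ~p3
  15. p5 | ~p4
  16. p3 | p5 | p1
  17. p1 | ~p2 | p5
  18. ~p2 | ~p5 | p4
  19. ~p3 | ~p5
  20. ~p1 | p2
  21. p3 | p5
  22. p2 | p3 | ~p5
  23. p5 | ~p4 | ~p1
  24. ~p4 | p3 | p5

Suppose p4 = 0.
(~p2) alone gives p2 = 0.
(~p5) alone gives p5 = 0.
(~p1) alone gives p1 = 0.
Now (p1) is unsatisfied and unit — conflict.
So every satisfying assignment has p4 = True.

True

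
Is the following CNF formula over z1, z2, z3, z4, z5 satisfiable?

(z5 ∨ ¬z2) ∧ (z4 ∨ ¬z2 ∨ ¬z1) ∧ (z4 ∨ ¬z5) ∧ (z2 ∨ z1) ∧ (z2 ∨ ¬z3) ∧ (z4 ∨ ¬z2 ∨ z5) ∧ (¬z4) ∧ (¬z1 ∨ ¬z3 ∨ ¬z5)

(¬z4) alone gives z4 = False.
(¬z5) alone gives z5 = False.
(¬z2) alone gives z2 = False.
(z1) alone gives z1 = True.
(¬z3) alone gives z3 = False.
This assignment satisfies each clause.
A satisfying assignment: z1 ↦ True, z2 ↦ False, z3 ↦ False, z4 ↦ False, z5 ↦ False.

Yes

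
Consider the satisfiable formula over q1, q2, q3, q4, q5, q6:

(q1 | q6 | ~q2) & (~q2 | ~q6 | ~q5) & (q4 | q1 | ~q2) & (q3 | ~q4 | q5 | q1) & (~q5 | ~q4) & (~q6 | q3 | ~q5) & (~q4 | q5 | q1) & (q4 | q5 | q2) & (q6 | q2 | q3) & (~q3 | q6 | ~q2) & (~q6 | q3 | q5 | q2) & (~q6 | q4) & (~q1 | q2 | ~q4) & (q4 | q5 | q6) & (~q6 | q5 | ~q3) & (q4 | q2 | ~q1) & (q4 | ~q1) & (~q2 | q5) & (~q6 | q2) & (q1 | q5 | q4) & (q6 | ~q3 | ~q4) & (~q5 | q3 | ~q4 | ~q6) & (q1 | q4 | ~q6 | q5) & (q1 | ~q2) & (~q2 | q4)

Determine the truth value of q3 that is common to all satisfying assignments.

True

Suppose q3 = 0.
Try q5 = 0.
The clause (~q2) is unit, so q2 = 0.
The clause (q4) is unit, so q4 = 1.
The clause (q1) is unit, so q1 = 1.
But (~q1) is also a unit clause — contradiction.
So q5 must be the other value — set q5 = 1.
The clause (~q4) is unit, so q4 = 0.
The clause (~q6) is unit, so q6 = 0.
The clause (q2) is unit, so q2 = 1.
But (~q2) is also a unit clause — contradiction.
Both values of q5 lead to a conflict.
So every satisfying assignment has q3 = True.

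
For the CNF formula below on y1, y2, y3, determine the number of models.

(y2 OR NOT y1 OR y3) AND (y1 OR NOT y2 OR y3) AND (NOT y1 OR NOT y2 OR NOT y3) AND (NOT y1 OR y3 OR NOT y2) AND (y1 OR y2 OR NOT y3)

There are 2^3 = 8 truth assignments over (y1, y2, y3).
Split on y3. With y3 = true, the clauses containing y3 are satisfied and NOT y3 drops from the rest; 2 of the 2^2 = 4 assignments to the other variables satisfy what remains.
With y3 = false, by the same count on the reduced clause set, 1 assignment works.
(One model: y1=F, y2=F, y3=F.)
Total: 2 + 1 = 3.

3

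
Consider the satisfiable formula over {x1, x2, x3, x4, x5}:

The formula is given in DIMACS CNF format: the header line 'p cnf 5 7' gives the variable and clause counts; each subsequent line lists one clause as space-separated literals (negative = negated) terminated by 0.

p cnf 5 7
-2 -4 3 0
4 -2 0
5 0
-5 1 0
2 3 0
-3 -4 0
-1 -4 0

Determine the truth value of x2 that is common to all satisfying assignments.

Suppose x2 = True.
(x4) alone gives x4 = True.
(x3) alone gives x3 = True.
That conflicts with the unit clause (¬x3).
So every satisfying assignment has x2 = False.

False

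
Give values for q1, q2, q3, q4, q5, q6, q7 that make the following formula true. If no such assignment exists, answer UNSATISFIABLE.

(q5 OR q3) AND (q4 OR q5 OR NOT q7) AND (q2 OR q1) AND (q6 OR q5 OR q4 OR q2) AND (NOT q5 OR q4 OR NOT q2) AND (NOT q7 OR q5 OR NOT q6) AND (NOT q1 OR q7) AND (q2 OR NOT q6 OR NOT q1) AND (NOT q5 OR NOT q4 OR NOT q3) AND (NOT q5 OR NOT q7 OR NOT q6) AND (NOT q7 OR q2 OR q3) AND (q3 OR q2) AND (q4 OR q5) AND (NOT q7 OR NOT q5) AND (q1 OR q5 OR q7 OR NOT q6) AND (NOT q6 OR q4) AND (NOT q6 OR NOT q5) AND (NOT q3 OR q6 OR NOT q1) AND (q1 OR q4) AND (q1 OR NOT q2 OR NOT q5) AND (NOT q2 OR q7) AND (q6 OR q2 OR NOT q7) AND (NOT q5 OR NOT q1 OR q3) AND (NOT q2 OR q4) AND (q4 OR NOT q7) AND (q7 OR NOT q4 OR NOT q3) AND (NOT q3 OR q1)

Try q5 = true.
The clause (NOT q7) is unit, so q7 = false.
The clause (NOT q1) is unit, so q1 = false.
The clause (q2) is unit, so q2 = true.
That conflicts with the unit clause (NOT q2).
That branch fails; take q5 = false instead.
The clause (q3) is unit, so q3 = true.
The clause (q4) is unit, so q4 = true.
The clause (q7) is unit, so q7 = true.
The clause (NOT q6) is unit, so q6 = false.
The clause (NOT q1) is unit, so q1 = false.
That conflicts with the unit clause (q1).
Neither q5 = true nor q5 = false works.

UNSATISFIABLE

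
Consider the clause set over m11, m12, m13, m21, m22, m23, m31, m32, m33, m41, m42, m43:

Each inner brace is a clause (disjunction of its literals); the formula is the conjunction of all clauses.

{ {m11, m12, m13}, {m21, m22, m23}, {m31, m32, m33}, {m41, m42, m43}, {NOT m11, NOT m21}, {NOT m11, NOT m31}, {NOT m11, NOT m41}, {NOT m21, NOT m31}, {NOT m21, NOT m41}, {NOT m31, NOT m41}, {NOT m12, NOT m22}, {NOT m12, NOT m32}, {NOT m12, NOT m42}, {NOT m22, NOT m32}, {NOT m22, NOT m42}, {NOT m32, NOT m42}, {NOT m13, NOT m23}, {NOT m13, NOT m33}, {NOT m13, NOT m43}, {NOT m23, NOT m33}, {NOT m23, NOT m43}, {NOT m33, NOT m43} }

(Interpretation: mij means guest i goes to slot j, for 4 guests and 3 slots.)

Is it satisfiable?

Try m11 = false.
Try m12 = true.
(NOT m22) alone gives m22 = false.
(NOT m32) alone gives m32 = false.
(NOT m42) alone gives m42 = false.
Try m21 = true.
(NOT m31) alone gives m31 = false.
(m33) alone gives m33 = true.
(NOT m41) alone gives m41 = false.
(m43) alone gives m43 = true.
Now (NOT m43) is unsatisfied and unit — conflict.
Backtrack on m21: now try m21 = false.
(m23) alone gives m23 = true.
(NOT m13) alone gives m13 = false.
(NOT m33) alone gives m33 = false.
(m31) alone gives m31 = true.
(NOT m41) alone gives m41 = false.
(m43) alone gives m43 = true.
Now (NOT m43) is unsatisfied and unit — conflict.
Both values of m21 lead to a conflict.
Backtrack on m12: now try m12 = false.
(m13) alone gives m13 = true.
(NOT m23) alone gives m23 = false.
(NOT m33) alone gives m33 = false.
(NOT m43) alone gives m43 = false.
Try m21 = true.
(NOT m31) alone gives m31 = false.
(m32) alone gives m32 = true.
(NOT m41) alone gives m41 = false.
(m42) alone gives m42 = true.
Now (NOT m42) is unsatisfied and unit — conflict.
Backtrack on m21: now try m21 = false.
(m22) alone gives m22 = true.
(NOT m32) alone gives m32 = false.
(m31) alone gives m31 = true.
(NOT m41) alone gives m41 = false.
(m42) alone gives m42 = true.
Now (NOT m42) is unsatisfied and unit — conflict.
Both values of m21 lead to a conflict.
Both values of m12 lead to a conflict.
Backtrack on m11: now try m11 = true.
(NOT m21) alone gives m21 = false.
(NOT m31) alone gives m31 = false.
(NOT m41) alone gives m41 = false.
Try m22 = true.
(NOT m12) alone gives m12 = false.
(NOT m32) alone gives m32 = false.
(m33) alone gives m33 = true.
(NOT m42) alone gives m42 = false.
(m43) alone gives m43 = true.
Now (NOT m43) is unsatisfied and unit — conflict.
Backtrack on m22: now try m22 = false.
(m23) alone gives m23 = true.
(NOT m13) alone gives m13 = false.
(NOT m33) alone gives m33 = false.
(m32) alone gives m32 = true.
(NOT m12) alone gives m12 = false.
(NOT m42) alone gives m42 = false.
(m43) alone gives m43 = true.
Now (NOT m43) is unsatisfied and unit — conflict.
Both values of m22 lead to a conflict.
Both values of m11 lead to a conflict.
No assignment satisfies every clause.

Unsatisfiable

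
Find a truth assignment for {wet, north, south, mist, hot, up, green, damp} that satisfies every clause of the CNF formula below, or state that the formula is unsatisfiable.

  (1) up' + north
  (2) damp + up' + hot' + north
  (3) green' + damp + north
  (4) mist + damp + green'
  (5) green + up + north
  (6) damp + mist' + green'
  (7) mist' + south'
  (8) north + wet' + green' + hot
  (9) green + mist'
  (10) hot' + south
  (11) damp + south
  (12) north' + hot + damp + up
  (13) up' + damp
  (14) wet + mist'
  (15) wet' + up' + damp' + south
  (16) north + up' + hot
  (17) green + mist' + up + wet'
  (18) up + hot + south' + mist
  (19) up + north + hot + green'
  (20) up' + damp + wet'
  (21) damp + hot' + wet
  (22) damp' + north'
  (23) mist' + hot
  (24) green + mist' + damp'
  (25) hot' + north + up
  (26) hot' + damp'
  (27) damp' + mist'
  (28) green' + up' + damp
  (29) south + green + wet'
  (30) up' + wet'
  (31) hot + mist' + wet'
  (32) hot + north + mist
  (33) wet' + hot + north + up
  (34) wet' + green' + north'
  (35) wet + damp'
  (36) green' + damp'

wet=1,  north=1,  south=1,  mist=0,  hot=1,  up=0,  green=0,  damp=0

Branch on up: set up = 0.
Branch on green: set green = 0.
(north) alone gives north = 1.
(mist') alone gives mist = 0.
(damp') alone gives damp = 0.
(south) alone gives south = 1.
(hot) alone gives hot = 1.
(wet) alone gives wet = 1.
Every clause now holds.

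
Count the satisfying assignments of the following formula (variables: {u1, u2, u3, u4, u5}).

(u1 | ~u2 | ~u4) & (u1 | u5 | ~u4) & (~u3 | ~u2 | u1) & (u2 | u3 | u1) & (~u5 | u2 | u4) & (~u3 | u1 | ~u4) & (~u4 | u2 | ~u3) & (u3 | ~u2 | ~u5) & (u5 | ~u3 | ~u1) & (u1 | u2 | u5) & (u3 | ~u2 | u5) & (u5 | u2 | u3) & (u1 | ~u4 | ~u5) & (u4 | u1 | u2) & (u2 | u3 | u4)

3

There are 2^5 = 32 truth assignments over (u1, u2, u3, u4, u5).
Split on u5. With u5 = 1, the clauses containing u5 are satisfied and ~u5 drops from the rest; 3 of the 2^4 = 16 assignments to the other variables satisfy what remains.
With u5 = 0, by the same count on the reduced clause set, 0 assignments work.
(One model: u1=T, u2=F, u3=F, u4=T, u5=T.)
Total: 3 + 0 = 3.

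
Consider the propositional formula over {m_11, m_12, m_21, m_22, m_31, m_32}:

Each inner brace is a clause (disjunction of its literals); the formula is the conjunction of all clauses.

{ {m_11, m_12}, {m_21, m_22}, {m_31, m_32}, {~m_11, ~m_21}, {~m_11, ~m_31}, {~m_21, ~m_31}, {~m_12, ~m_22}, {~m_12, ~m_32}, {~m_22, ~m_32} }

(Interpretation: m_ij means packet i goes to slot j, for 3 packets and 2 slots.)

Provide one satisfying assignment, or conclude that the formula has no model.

UNSATISFIABLE

Branch on m_11: set m_11 = 1.
Unit clause (~m_21) forces m_21 = 0.
Unit clause (m_22) forces m_22 = 1.
Unit clause (~m_31) forces m_31 = 0.
Unit clause (m_32) forces m_32 = 1.
That conflicts with the unit clause (~m_32).
So m_11 must be the other value — set m_11 = 0.
Unit clause (m_12) forces m_12 = 1.
Unit clause (~m_22) forces m_22 = 0.
Unit clause (m_21) forces m_21 = 1.
Unit clause (~m_31) forces m_31 = 0.
Unit clause (m_32) forces m_32 = 1.
That conflicts with the unit clause (~m_32).
Both values of m_11 lead to a conflict.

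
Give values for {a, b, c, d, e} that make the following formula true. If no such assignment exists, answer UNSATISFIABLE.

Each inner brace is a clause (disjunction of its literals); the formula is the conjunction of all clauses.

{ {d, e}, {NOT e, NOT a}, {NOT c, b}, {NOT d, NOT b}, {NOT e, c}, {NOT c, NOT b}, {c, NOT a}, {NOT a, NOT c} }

Case d = true:
The clause (NOT b) is unit, so b = false.
The clause (NOT c) is unit, so c = false.
The clause (NOT e) is unit, so e = false.
The clause (NOT a) is unit, so a = false.
All clauses are satisfied.

a=false, b=false, c=false, d=true, e=false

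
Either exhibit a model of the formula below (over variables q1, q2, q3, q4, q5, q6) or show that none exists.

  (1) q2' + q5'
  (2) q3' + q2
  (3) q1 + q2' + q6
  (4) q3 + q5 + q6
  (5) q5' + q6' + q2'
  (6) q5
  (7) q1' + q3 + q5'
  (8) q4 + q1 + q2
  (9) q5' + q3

The clause (q5) is unit, so q5 = 1.
The clause (q2') is unit, so q2 = 0.
The clause (q3') is unit, so q3 = 0.
That conflicts with the unit clause (q3).

UNSATISFIABLE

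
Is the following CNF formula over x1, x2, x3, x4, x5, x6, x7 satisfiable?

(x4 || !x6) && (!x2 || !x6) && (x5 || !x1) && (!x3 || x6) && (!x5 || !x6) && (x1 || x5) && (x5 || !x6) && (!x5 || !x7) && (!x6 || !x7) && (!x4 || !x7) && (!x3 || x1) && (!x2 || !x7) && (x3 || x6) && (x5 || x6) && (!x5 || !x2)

Branch on x4: set x4 = true.
(!x7) alone gives x7 = false.
Branch on x2: set x2 = false.
Branch on x5: set x5 = true.
(!x6) alone gives x6 = false.
(!x3) alone gives x3 = false.
But (x3) is also a unit clause — contradiction.
Undo x5 and try x5 = false.
(!x1) alone gives x1 = false.
But (x1) is also a unit clause — contradiction.
Both values of x5 lead to a conflict.
Undo x2 and try x2 = true.
(!x6) alone gives x6 = false.
(!x3) alone gives x3 = false.
But (x3) is also a unit clause — contradiction.
Both values of x2 lead to a conflict.
Undo x4 and try x4 = false.
(!x6) alone gives x6 = false.
(!x3) alone gives x3 = false.
But (x3) is also a unit clause — contradiction.
Both values of x4 lead to a conflict.
No assignment satisfies every clause.

No, unsatisfiable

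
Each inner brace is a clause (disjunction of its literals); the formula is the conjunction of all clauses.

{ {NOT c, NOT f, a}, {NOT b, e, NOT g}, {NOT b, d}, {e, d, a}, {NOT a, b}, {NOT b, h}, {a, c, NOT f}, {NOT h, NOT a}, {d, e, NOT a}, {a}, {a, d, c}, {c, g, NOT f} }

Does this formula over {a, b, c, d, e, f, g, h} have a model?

No, unsatisfiable

From the singleton clause (a), a = true.
From the singleton clause (b), b = true.
From the singleton clause (d), d = true.
From the singleton clause (h), h = true.
But (NOT h) is also a unit clause — contradiction.
No assignment satisfies every clause.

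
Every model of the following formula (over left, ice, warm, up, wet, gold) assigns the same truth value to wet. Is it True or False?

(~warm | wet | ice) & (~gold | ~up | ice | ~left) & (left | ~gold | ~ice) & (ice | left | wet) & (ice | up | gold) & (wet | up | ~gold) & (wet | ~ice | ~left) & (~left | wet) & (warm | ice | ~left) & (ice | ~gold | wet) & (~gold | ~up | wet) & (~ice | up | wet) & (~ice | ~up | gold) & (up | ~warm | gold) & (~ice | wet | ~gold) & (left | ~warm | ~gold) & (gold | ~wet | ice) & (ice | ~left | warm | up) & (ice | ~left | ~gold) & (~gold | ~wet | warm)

Suppose wet = 0.
From the singleton clause (~left), left = 0.
From the singleton clause (ice), ice = 1.
From the singleton clause (~gold), gold = 0.
From the singleton clause (up), up = 1.
Now (~up) is unsatisfied and unit — conflict.
So every satisfying assignment has wet = True.

True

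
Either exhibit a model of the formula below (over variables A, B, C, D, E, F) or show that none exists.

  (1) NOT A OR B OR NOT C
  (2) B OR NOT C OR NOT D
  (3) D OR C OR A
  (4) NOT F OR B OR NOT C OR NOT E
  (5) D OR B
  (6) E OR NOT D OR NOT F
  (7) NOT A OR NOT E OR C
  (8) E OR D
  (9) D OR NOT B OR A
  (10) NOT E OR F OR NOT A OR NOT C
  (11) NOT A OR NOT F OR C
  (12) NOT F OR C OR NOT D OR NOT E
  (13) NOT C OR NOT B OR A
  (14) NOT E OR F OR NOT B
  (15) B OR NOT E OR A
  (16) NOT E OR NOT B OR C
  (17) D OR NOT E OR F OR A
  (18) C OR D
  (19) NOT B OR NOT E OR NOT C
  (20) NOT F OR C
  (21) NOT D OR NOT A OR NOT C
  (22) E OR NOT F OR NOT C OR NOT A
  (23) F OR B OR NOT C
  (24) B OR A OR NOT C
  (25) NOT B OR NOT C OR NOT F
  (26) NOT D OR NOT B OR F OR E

A=true,  B=false,  C=false,  D=true,  E=false,  F=false

Suppose D = true.
Suppose B = false.
(NOT C) alone gives C = false.
(NOT F) alone gives F = false.
Suppose A = true.
(NOT E) alone gives E = false.
All clauses are satisfied.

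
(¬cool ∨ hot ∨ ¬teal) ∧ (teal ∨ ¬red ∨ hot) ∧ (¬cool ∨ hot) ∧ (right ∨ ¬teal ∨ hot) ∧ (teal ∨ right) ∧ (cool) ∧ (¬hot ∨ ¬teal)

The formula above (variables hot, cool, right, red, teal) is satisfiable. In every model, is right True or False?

True

Suppose right = False.
Unit clause (teal) forces teal = True.
Unit clause (hot) forces hot = True.
That conflicts with the unit clause (¬hot).
So every satisfying assignment has right = True.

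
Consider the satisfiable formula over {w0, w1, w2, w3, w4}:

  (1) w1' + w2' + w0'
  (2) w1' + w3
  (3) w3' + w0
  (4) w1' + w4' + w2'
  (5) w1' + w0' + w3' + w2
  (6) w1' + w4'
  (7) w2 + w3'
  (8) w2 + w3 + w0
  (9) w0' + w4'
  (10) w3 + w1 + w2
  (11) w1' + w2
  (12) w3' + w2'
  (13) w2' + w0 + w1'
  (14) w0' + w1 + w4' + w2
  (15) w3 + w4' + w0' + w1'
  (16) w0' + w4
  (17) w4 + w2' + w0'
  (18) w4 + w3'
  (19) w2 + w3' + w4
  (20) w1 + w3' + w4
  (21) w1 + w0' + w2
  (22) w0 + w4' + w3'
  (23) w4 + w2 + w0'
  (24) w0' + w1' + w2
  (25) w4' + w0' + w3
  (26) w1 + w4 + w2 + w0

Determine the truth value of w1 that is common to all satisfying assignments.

Suppose w1 = 1.
(w3) alone gives w3 = 1.
(w0) alone gives w0 = 1.
(w2') alone gives w2 = 0.
But (w2) is also a unit clause — contradiction.
So every satisfying assignment has w1 = False.

False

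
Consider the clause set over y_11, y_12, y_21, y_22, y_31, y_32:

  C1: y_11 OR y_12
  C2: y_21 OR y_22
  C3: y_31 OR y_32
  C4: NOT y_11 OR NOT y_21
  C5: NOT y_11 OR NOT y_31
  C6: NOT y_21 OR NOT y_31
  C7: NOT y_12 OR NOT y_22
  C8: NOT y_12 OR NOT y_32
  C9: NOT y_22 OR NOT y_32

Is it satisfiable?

No, unsatisfiable

Suppose y_11 = true.
(NOT y_21) alone gives y_21 = false.
(y_22) alone gives y_22 = true.
(NOT y_31) alone gives y_31 = false.
(y_32) alone gives y_32 = true.
But (NOT y_32) is also a unit clause — contradiction.
Backtrack on y_11: now try y_11 = false.
(y_12) alone gives y_12 = true.
(NOT y_22) alone gives y_22 = false.
(y_21) alone gives y_21 = true.
(NOT y_31) alone gives y_31 = false.
(y_32) alone gives y_32 = true.
But (NOT y_32) is also a unit clause — contradiction.
Either choice for y_11 ends in contradiction.
No assignment satisfies every clause.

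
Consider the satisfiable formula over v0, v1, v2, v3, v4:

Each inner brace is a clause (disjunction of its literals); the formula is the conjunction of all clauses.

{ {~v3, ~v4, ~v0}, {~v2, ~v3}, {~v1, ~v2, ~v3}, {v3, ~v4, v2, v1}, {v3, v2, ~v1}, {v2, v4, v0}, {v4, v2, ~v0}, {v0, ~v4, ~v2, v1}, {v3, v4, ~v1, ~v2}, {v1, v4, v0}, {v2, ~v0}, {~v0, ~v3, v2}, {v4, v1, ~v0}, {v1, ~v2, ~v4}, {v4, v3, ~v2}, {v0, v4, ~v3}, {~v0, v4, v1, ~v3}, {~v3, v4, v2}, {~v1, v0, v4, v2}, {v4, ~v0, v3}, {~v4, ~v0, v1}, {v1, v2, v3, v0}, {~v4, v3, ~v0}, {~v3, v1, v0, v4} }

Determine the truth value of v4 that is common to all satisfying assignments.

Suppose v4 = 0.
Case v2 = 0:
Unit clause (v0) forces v0 = 1.
Now (~v0) is unsatisfied and unit — conflict.
Undo v2 and try v2 = 1.
Unit clause (~v3) forces v3 = 0.
Now (v3) is unsatisfied and unit — conflict.
Neither v2 = 1 nor v2 = 0 works.
So every satisfying assignment has v4 = True.

True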